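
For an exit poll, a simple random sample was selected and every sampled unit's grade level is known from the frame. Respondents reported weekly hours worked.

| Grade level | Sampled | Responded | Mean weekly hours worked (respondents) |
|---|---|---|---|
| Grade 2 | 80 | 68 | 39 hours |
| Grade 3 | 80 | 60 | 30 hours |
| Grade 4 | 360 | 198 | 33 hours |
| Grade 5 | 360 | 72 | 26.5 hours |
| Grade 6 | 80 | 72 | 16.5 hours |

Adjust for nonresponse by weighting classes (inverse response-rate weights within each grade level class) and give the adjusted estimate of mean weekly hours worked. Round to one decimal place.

Class response rates: Grade 2 68/80 = 85%, Grade 3 60/80 = 75%, Grade 4 198/360 = 55%, Grade 5 72/360 = 20%, Grade 6 72/80 = 90%.
With weight = n_sampled/n_responded per class, the weighted class total is n_sampled:
  Grade 2: 80 × 39 = 3120
  Grade 3: 80 × 30 = 2400
  Grade 4: 360 × 33 = 11,880
  Grade 5: 360 × 26.5 = 9540
  Grade 6: 80 × 16.5 = 1320
Adjusted estimate = 28,260 / 960 = 29.4375 → 29.4.

29.4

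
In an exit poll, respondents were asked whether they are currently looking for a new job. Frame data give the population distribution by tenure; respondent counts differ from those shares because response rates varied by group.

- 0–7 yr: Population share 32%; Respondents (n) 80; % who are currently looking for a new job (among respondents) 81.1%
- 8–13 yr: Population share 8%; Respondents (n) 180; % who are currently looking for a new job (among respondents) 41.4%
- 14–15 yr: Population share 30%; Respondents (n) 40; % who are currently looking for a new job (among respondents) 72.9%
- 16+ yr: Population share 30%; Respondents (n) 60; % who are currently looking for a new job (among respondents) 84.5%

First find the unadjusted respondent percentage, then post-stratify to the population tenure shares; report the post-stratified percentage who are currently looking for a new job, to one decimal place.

76.5%

Without adjustment, the pooled respondent share is:
  (80/360)×81.1 + (180/360)×41.4 + (40/360)×72.9 + (60/360)×84.5 = 60.9056%
Post-stratifying to population shares instead:
  0.32×81.1 + 0.08×41.4 + 0.3×72.9 + 0.3×84.5 = 76.484%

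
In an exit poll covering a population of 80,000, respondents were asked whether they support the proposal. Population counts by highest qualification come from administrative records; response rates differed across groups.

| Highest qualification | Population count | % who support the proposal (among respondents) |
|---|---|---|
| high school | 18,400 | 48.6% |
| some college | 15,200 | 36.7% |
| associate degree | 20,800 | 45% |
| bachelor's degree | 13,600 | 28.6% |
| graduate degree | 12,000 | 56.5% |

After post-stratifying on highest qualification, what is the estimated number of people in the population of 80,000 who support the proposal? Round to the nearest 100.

34,600

Each cell contributes its population count × the respondent rate:
  high school: 18,400 × 48.6% = 8942.4
  some college: 15,200 × 36.7% = 5578.4
  associate degree: 20,800 × 45% = 9360
  bachelor's degree: 13,600 × 28.6% = 3889.6
  graduate degree: 12,000 × 56.5% = 6780
Estimated total = 34550.4 → 34,600.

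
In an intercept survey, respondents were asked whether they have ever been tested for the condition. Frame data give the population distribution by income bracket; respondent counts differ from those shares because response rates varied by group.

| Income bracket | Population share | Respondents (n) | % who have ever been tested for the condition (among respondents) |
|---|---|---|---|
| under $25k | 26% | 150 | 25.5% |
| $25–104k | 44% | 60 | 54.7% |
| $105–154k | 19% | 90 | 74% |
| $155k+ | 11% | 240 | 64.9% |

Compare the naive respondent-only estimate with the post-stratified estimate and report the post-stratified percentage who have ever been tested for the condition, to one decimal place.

Unadjusted (pooled respondent) estimate weights by respondent counts:
  (150/540)×25.5 + (60/540)×54.7 + (90/540)×74 + (240/540)×64.9 = 54.3389%
Post-stratifying to population shares instead:
  0.26×25.5 + 0.44×54.7 + 0.19×74 + 0.11×64.9 = 51.897%

51.9%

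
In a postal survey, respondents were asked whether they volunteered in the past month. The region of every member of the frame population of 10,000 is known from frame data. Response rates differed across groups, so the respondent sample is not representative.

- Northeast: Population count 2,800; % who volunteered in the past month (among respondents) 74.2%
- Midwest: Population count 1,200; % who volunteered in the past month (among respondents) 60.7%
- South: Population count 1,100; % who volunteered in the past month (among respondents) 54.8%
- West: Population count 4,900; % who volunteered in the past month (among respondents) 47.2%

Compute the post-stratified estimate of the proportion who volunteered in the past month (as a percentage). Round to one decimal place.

Post-stratification weights by population share, not respondent share:
  Northeast: (2,800/10,000) × 74.2 = 20.776
  Midwest: (1,200/10,000) × 60.7 = 7.284
  South: (1,100/10,000) × 54.8 = 6.028
  West: (4,900/10,000) × 47.2 = 23.128
Post-stratified estimate = 57.216 → 57.2%.

57.2%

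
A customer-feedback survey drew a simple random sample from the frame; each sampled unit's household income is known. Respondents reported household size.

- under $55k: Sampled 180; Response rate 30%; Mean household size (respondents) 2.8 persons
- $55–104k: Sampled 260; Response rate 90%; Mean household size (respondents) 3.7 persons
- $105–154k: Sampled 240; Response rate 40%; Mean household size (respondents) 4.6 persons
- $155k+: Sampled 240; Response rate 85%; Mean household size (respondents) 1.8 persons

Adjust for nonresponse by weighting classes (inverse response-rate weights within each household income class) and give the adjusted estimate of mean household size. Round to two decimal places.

3.26

With weight = n_sampled/n_responded per class, the weighted class total is n_sampled:
  under $55k: 180 × 2.8 = 504
  $55–104k: 260 × 3.7 = 962
  $105–154k: 240 × 4.6 = 1104
  $155k+: 240 × 1.8 = 432
Adjusted estimate = 3002 / 920 = 3.26304 → 3.26.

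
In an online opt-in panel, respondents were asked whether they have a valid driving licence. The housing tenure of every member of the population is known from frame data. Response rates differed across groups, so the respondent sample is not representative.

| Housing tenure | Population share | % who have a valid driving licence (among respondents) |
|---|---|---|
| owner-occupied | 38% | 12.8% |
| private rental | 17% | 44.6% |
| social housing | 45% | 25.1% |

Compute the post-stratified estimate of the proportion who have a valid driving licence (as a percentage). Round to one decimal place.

Reweight to the known housing tenure distribution:
  owner-occupied: 0.38 × 12.8 = 4.864
  private rental: 0.17 × 44.6 = 7.582
  social housing: 0.45 × 25.1 = 11.295
Post-stratified estimate = 23.741 → 23.7%.

23.7%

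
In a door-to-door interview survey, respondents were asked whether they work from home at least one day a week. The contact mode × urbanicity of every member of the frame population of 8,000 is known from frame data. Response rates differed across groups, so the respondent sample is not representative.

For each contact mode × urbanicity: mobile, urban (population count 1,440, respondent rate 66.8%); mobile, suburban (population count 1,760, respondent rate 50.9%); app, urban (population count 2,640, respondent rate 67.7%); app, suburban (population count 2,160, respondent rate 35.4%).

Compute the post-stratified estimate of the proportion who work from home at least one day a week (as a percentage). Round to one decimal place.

55.1%

Reweight to the known contact mode × urbanicity distribution:
  mobile, urban: (1,440/8,000) × 66.8 = 12.024
  mobile, suburban: (1,760/8,000) × 50.9 = 11.198
  app, urban: (2,640/8,000) × 67.7 = 22.341
  app, suburban: (2,160/8,000) × 35.4 = 9.558
Post-stratified estimate = 55.121 → 55.1%.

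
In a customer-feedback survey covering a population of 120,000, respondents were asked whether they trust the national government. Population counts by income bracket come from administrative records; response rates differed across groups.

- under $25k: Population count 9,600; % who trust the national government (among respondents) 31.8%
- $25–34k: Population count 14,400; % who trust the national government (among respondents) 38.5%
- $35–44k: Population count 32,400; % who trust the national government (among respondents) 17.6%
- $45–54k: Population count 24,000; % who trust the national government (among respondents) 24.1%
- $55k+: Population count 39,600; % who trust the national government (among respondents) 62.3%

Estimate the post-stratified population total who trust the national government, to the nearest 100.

44,800

Each cell contributes its population count × the respondent rate:
  under $25k: 9,600 × 31.8% = 3052.8
  $25–34k: 14,400 × 38.5% = 5544
  $35–44k: 32,400 × 17.6% = 5702.4
  $45–54k: 24,000 × 24.1% = 5784
  $55k+: 39,600 × 62.3% = 24670.8
Estimated total = 44,754 → 44,800.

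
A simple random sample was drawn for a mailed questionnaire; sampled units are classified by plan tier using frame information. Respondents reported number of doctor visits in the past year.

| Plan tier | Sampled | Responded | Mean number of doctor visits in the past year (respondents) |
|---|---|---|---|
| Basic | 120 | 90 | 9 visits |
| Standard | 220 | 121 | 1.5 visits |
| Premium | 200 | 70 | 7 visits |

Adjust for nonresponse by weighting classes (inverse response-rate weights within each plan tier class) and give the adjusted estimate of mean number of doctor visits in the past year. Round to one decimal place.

Class response rates: Basic 90/120 = 75%, Standard 121/220 = 55%, Premium 70/200 = 35%.
Inverse-response-rate weighting restores each class to its sampled count, so class totals weight by n_sampled:
  Basic: 120 × 9 = 1080
  Standard: 220 × 1.5 = 330
  Premium: 200 × 7 = 1400
Adjusted estimate = 2810 / 540 = 5.2037 → 5.2.

5.2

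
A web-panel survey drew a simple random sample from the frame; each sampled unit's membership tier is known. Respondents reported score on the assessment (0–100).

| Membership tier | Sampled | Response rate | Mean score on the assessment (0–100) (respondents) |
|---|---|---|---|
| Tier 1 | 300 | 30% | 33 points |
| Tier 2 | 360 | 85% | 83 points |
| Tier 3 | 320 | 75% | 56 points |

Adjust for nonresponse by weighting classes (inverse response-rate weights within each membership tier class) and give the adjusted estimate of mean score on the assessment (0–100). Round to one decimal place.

With weight = n_sampled/n_responded per class, the weighted class total is n_sampled:
  Tier 1: 300 × 33 = 9900
  Tier 2: 360 × 83 = 29,880
  Tier 3: 320 × 56 = 17,920
Adjusted estimate = 57,700 / 980 = 58.8776 → 58.9.

58.9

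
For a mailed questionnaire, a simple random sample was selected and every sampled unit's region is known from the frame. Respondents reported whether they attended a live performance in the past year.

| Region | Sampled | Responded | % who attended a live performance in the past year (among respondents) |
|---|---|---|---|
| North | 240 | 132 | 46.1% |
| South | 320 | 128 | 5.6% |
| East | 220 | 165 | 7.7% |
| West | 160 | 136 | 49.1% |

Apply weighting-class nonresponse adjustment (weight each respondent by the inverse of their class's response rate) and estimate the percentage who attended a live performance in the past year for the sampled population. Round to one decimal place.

Class response rates: North 132/240 = 55%, South 128/320 = 40%, East 165/220 = 75%, West 136/160 = 85%.
With weight = n_sampled/n_responded per class, the weighted class total is n_sampled:
  North: 240 × 46.1 = 11,064
  South: 320 × 5.6 = 1792
  East: 220 × 7.7 = 1694
  West: 160 × 49.1 = 7856
Adjusted estimate = 22,406 / 940 = 23.8362 → 23.8%.

23.8%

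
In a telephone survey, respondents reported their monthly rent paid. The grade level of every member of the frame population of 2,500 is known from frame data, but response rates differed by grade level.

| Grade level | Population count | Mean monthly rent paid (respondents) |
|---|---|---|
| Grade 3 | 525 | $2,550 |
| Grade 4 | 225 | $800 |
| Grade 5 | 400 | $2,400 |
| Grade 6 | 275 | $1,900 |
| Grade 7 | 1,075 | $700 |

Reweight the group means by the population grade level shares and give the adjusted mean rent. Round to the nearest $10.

Post-stratification weights by population share, not respondent share:
  Grade 3: (525/2,500) × 2550 = 535.5
  Grade 4: (225/2,500) × 800 = 72
  Grade 5: (400/2,500) × 2400 = 384
  Grade 6: (275/2,500) × 1900 = 209
  Grade 7: (1,075/2,500) × 700 = 301
Post-stratified estimate = 1501.5 → $1,500.

$1,500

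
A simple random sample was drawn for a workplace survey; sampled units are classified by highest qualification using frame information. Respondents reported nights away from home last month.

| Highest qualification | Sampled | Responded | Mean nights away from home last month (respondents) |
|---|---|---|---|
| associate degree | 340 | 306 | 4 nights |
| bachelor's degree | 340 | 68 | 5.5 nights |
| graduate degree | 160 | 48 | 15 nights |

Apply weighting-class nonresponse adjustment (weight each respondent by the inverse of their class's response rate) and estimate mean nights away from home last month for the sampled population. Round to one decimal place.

6.7

Class response rates: associate degree 306/340 = 90%, bachelor's degree 68/340 = 20%, graduate degree 48/160 = 30%.
Weighting each respondent by the inverse class response rate inflates each class back to its sampled size, so the class weight is n_sampled:
  associate degree: 340 × 4 = 1360
  bachelor's degree: 340 × 5.5 = 1870
  graduate degree: 160 × 15 = 2400
Adjusted estimate = 5630 / 840 = 6.70238 → 6.7.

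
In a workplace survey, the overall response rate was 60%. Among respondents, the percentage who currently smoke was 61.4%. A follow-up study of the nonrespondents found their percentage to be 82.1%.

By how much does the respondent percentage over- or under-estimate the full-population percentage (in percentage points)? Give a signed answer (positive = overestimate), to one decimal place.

-8.3 percentage points

Nonresponse fraction = 1 − 0.6 = 0.4.
Bias = (nonresponse fraction) × (respondent percentage − nonrespondent percentage)
     = 0.4 × (61.4 − 82.1) = 0.4 × -20.7 = -8.28.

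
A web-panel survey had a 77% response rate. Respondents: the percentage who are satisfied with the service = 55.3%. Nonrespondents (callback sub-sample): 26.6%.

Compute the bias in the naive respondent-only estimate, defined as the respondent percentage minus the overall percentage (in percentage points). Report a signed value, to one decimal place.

+6.6 percentage points

Nonresponse fraction = 1 − 0.77 = 0.23.
Bias = (nonresponse fraction) × (respondent percentage − nonrespondent percentage)
     = 0.23 × (55.3 − 26.6) = 0.23 × 28.7 = 6.601.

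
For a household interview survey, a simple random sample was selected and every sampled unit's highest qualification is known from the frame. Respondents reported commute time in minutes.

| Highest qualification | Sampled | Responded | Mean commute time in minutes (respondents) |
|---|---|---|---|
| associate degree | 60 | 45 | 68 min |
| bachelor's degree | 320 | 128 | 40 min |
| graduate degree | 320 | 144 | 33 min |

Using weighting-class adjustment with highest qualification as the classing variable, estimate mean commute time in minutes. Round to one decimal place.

39.2

Response rates by class: associate degree 45/60 = 75%, bachelor's degree 128/320 = 40%, graduate degree 144/320 = 45%.
Inverse-response-rate weighting restores each class to its sampled count, so class totals weight by n_sampled:
  associate degree: 60 × 68 = 4080
  bachelor's degree: 320 × 40 = 12,800
  graduate degree: 320 × 33 = 10,560
Adjusted estimate = 27,440 / 700 = 39.2 → 39.2.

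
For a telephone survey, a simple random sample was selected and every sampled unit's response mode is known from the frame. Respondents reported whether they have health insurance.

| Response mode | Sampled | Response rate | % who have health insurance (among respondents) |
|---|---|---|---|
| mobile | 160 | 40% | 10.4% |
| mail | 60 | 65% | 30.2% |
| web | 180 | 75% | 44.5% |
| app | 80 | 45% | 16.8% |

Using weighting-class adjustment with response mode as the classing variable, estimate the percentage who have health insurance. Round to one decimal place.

26.7%

Inverse-response-rate weighting restores each class to its sampled count, so class totals weight by n_sampled:
  mobile: 160 × 10.4 = 1664
  mail: 60 × 30.2 = 1812
  web: 180 × 44.5 = 8010
  app: 80 × 16.8 = 1344
Adjusted estimate = 12,830 / 480 = 26.7292 → 26.7%.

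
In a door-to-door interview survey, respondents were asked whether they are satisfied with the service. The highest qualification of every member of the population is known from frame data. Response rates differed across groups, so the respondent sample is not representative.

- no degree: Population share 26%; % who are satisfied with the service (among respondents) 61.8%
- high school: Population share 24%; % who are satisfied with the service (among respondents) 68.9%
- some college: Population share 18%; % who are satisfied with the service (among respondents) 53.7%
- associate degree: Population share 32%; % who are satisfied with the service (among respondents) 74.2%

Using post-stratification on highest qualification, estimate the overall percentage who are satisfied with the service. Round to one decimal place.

66.0%

Weight each group's respondent value by its population share:
  no degree: 0.26 × 61.8 = 16.068
  high school: 0.24 × 68.9 = 16.536
  some college: 0.18 × 53.7 = 9.666
  associate degree: 0.32 × 74.2 = 23.744
Post-stratified estimate = 66.014 → 66.0%.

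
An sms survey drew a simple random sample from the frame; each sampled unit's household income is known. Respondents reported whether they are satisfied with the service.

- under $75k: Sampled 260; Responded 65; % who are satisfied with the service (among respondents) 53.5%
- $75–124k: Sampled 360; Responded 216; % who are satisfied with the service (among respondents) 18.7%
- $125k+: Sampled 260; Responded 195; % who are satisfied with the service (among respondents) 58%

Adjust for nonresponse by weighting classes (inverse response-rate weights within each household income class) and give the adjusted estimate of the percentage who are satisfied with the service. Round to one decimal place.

40.6%

Response rates by class: under $75k 65/260 = 25%, $75–124k 216/360 = 60%, $125k+ 195/260 = 75%.
Weighting each respondent by the inverse class response rate inflates each class back to its sampled size, so the class weight is n_sampled:
  under $75k: 260 × 53.5 = 13,910
  $75–124k: 360 × 18.7 = 6732
  $125k+: 260 × 58 = 15,080
Adjusted estimate = 35,722 / 880 = 40.5932 → 40.6%.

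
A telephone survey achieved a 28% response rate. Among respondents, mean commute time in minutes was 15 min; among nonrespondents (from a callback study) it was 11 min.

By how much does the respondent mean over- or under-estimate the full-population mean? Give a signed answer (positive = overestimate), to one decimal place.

Nonresponse fraction = 1 − 0.28 = 0.72.
Bias = (nonresponse fraction) × (respondent mean − nonrespondent mean)
     = 0.72 × (15 − 11) = 0.72 × 4 = 2.88.

+2.9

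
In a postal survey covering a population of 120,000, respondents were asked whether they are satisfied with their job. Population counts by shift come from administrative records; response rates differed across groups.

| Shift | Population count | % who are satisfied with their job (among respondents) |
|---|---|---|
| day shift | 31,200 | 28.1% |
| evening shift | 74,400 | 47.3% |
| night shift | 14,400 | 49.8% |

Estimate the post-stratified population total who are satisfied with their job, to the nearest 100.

Apply each group's respondent rate to its population count:
  day shift: 31,200 × 28.1% = 8767.2
  evening shift: 74,400 × 47.3% = 35191.2
  night shift: 14,400 × 49.8% = 7171.2
Estimated total = 51129.6 → 51,100.

51,100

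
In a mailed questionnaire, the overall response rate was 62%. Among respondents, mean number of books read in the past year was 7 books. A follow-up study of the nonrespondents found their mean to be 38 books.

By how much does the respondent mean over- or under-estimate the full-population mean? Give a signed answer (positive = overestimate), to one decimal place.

-11.8

Nonresponse fraction = 1 − 0.62 = 0.38.
Bias = (nonresponse fraction) × (respondent mean − nonrespondent mean)
     = 0.38 × (7 − 38) = 0.38 × -31 = -11.78.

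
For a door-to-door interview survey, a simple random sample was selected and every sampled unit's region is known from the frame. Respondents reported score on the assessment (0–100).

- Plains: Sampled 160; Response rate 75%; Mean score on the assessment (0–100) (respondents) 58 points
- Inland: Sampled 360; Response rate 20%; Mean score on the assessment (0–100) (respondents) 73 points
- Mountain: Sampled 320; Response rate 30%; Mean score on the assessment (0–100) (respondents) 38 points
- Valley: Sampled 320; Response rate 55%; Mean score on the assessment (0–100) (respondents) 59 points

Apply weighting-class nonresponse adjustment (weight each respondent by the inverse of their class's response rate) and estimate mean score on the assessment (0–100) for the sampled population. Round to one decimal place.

Weighting each respondent by the inverse class response rate inflates each class back to its sampled size, so the class weight is n_sampled:
  Plains: 160 × 58 = 9280
  Inland: 360 × 73 = 26,280
  Mountain: 320 × 38 = 12,160
  Valley: 320 × 59 = 18,880
Adjusted estimate = 66,600 / 1,160 = 57.4138 → 57.4.

57.4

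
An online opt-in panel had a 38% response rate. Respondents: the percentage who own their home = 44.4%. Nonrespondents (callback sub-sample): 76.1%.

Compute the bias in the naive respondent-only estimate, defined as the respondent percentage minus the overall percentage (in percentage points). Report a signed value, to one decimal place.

Nonresponse fraction = 1 − 0.38 = 0.62.
Bias = (nonresponse fraction) × (respondent percentage − nonrespondent percentage)
     = 0.62 × (44.4 − 76.1) = 0.62 × -31.7 = -19.654.

-19.7 percentage points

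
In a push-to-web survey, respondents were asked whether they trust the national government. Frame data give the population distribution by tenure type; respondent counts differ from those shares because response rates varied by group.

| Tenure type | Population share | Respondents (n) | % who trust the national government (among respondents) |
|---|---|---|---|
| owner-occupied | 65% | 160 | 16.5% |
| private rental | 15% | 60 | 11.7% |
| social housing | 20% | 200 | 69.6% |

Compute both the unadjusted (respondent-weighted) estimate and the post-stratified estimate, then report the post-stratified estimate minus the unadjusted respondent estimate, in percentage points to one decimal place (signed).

-14.7 percentage points

Without adjustment, the pooled respondent share is:
  (160/420)×16.5 + (60/420)×11.7 + (200/420)×69.6 = 41.1%
Post-stratifying to population shares instead:
  0.65×16.5 + 0.15×11.7 + 0.2×69.6 = 26.4%
Difference = 26.4 − 41.1 = -14.7 pp.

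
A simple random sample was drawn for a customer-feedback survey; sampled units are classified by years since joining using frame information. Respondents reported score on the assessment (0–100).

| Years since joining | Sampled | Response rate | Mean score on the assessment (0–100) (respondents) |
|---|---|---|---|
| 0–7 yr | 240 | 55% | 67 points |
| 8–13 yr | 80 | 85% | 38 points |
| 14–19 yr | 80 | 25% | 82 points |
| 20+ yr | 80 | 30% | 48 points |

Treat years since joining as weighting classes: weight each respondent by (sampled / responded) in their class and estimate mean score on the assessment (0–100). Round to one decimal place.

61.5

Weighting each respondent by the inverse class response rate inflates each class back to its sampled size, so the class weight is n_sampled:
  0–7 yr: 240 × 67 = 16,080
  8–13 yr: 80 × 38 = 3040
  14–19 yr: 80 × 82 = 6560
  20+ yr: 80 × 48 = 3840
Adjusted estimate = 29,520 / 480 = 61.5 → 61.5.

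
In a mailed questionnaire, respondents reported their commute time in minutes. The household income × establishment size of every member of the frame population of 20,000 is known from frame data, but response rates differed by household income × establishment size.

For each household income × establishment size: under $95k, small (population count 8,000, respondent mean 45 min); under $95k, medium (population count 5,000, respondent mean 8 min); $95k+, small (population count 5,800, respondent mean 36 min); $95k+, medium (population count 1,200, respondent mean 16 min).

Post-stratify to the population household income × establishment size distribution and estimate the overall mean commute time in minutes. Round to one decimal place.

Post-stratification weights by population share, not respondent share:
  under $95k, small: (8,000/20,000) × 45 = 18
  under $95k, medium: (5,000/20,000) × 8 = 2
  $95k+, small: (5,800/20,000) × 36 = 10.44
  $95k+, medium: (1,200/20,000) × 16 = 0.96
Post-stratified estimate = 31.4 → 31.4.

31.4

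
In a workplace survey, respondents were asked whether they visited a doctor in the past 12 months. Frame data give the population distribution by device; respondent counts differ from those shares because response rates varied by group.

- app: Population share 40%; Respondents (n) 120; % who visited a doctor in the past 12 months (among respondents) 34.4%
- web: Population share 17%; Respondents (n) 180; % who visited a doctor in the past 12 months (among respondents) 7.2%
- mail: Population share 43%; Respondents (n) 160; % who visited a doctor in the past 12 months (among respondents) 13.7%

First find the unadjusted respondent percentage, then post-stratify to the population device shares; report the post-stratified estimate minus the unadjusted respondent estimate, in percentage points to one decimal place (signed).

Naive respondent-only estimate (weights = respondent counts):
  (120/460)×34.4 + (180/460)×7.2 + (160/460)×13.7 = 16.5565%
Post-stratified estimate weights by population shares:
  0.4×34.4 + 0.17×7.2 + 0.43×13.7 = 20.875%
Difference = 20.875 − 16.5565 = 4.3185 pp.

+4.3 percentage points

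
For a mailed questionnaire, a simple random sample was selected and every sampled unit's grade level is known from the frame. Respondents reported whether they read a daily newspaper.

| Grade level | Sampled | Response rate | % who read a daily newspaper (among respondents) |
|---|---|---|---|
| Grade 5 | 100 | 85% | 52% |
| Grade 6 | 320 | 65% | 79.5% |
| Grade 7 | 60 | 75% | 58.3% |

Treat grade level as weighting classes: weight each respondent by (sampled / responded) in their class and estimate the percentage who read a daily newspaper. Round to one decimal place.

71.1%

With weight = n_sampled/n_responded per class, the weighted class total is n_sampled:
  Grade 5: 100 × 52 = 5200
  Grade 6: 320 × 79.5 = 25,440
  Grade 7: 60 × 58.3 = 3498
Adjusted estimate = 34,138 / 480 = 71.1208 → 71.1%.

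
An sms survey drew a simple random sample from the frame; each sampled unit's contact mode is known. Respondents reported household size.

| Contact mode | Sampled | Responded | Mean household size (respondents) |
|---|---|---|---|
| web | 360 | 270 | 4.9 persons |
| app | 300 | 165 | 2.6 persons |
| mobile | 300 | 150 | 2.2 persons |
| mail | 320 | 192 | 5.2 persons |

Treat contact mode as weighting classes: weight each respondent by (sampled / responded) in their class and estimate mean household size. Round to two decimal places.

3.80

Class response rates: web 270/360 = 75%, app 165/300 = 55%, mobile 150/300 = 50%, mail 192/320 = 60%.
Each respondent's weight = sampled/responded in their class; summing within a class gives n_sampled, so:
  web: 360 × 4.9 = 1764
  app: 300 × 2.6 = 780
  mobile: 300 × 2.2 = 660
  mail: 320 × 5.2 = 1664
Adjusted estimate = 4868 / 1,280 = 3.80313 → 3.80.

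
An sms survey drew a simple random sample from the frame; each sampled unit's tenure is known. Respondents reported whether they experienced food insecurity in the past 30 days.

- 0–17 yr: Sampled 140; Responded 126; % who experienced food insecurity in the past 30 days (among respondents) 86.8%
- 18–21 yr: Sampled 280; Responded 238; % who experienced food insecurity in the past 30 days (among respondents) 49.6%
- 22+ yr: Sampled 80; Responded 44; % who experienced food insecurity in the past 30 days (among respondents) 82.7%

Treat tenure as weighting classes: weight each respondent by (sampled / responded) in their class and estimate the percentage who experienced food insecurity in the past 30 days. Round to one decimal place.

Class response rates: 0–17 yr 126/140 = 90%, 18–21 yr 238/280 = 85%, 22+ yr 44/80 = 55%.
With weight = n_sampled/n_responded per class, the weighted class total is n_sampled:
  0–17 yr: 140 × 86.8 = 12,152
  18–21 yr: 280 × 49.6 = 13,888
  22+ yr: 80 × 82.7 = 6616
Adjusted estimate = 32,656 / 500 = 65.312 → 65.3%.

65.3%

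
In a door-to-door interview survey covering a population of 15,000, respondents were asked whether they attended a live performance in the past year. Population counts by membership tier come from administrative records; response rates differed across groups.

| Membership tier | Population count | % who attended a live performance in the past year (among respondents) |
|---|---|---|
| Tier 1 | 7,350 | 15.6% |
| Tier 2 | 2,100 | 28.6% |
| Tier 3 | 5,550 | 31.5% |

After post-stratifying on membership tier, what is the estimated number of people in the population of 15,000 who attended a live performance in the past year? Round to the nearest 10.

3,500

Apply each group's respondent rate to its population count:
  Tier 1: 7,350 × 15.6% = 1146.6
  Tier 2: 2,100 × 28.6% = 600.6
  Tier 3: 5,550 × 31.5% = 1748.25
Estimated total = 3495.45 → 3,500.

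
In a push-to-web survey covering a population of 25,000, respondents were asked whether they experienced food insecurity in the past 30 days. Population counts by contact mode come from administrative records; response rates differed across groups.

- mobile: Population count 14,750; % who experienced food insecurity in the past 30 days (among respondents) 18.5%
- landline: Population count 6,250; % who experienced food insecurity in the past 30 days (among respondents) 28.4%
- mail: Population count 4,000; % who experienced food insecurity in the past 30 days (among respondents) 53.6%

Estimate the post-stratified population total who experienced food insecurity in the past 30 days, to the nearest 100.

6,600

Estimated count per cell = population count × respondent percentage:
  mobile: 14,750 × 18.5% = 2728.75
  landline: 6,250 × 28.4% = 1775
  mail: 4,000 × 53.6% = 2144
Estimated total = 6647.75 → 6,600.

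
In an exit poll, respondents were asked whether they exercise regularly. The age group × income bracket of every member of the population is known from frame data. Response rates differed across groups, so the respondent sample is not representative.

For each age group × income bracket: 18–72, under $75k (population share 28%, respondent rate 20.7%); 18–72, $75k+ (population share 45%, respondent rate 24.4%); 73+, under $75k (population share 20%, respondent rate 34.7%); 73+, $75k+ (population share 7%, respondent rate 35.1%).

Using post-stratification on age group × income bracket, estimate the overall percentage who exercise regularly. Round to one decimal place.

26.2%

Post-stratification weights by population share, not respondent share:
  18–72, under $75k: 0.28 × 20.7 = 5.796
  18–72, $75k+: 0.45 × 24.4 = 10.98
  73+, under $75k: 0.2 × 34.7 = 6.94
  73+, $75k+: 0.07 × 35.1 = 2.457
Post-stratified estimate = 26.173 → 26.2%.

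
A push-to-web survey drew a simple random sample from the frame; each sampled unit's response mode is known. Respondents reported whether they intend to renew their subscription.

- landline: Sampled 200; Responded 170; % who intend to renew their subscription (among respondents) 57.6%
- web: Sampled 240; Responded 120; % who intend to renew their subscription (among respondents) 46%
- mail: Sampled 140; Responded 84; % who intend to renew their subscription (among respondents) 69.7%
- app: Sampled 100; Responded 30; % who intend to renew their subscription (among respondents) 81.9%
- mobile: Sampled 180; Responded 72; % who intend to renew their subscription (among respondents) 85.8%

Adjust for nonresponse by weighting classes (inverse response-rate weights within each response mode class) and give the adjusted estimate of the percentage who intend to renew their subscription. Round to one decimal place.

Class response rates: landline 170/200 = 85%, web 120/240 = 50%, mail 84/140 = 60%, app 30/100 = 30%, mobile 72/180 = 40%.
With weight = n_sampled/n_responded per class, the weighted class total is n_sampled:
  landline: 200 × 57.6 = 11,520
  web: 240 × 46 = 11,040
  mail: 140 × 69.7 = 9758
  app: 100 × 81.9 = 8190
  mobile: 180 × 85.8 = 15,444
Adjusted estimate = 55,952 / 860 = 65.0605 → 65.1%.

65.1%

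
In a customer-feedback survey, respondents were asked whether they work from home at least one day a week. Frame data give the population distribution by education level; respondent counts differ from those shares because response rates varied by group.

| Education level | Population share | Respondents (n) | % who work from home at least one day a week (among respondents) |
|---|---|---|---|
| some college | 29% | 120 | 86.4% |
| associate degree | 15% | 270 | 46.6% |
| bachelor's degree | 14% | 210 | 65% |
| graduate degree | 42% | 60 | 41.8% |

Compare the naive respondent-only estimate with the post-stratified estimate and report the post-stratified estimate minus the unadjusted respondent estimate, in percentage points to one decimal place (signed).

Without adjustment, the pooled respondent share is:
  (120/660)×86.4 + (270/660)×46.6 + (210/660)×65 + (60/660)×41.8 = 59.2545%
Reweighting by population education level shares:
  0.29×86.4 + 0.15×46.6 + 0.14×65 + 0.42×41.8 = 58.702%
Difference = 58.702 − 59.2545 = -0.5525 pp.

-0.6 percentage points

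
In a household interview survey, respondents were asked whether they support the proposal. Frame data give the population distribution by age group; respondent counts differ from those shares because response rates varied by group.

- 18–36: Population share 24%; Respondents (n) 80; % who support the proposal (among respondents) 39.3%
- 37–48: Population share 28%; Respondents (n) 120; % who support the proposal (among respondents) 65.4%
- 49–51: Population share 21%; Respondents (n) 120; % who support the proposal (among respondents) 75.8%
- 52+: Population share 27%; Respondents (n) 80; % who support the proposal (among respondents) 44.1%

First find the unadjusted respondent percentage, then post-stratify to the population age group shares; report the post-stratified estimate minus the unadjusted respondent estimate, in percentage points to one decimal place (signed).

-3.5 percentage points

Without adjustment, the pooled respondent share is:
  (80/400)×39.3 + (120/400)×65.4 + (120/400)×75.8 + (80/400)×44.1 = 59.04%
Post-stratifying to population shares instead:
  0.24×39.3 + 0.28×65.4 + 0.21×75.8 + 0.27×44.1 = 55.569%
Difference = 55.569 − 59.04 = -3.471 pp.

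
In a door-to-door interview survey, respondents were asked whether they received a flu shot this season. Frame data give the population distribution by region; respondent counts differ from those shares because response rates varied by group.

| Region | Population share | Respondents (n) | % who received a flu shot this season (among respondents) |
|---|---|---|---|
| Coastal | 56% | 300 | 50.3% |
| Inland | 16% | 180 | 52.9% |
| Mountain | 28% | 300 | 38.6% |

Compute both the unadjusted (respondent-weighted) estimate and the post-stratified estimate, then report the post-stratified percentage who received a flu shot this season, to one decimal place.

47.4%

Unadjusted (pooled respondent) estimate weights by respondent counts:
  (300/780)×50.3 + (180/780)×52.9 + (300/780)×38.6 = 46.4%
Post-stratifying to population shares instead:
  0.56×50.3 + 0.16×52.9 + 0.28×38.6 = 47.44%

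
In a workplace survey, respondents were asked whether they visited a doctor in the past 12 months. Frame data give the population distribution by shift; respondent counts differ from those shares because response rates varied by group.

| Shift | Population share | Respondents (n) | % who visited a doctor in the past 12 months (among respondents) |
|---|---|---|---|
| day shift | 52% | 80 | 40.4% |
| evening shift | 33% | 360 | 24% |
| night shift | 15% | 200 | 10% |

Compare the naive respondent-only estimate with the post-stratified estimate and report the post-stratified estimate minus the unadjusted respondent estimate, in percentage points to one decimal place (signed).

Unadjusted (pooled respondent) estimate weights by respondent counts:
  (80/640)×40.4 + (360/640)×24 + (200/640)×10 = 21.675%
Reweighting by population shift shares:
  0.52×40.4 + 0.33×24 + 0.15×10 = 30.428%
Difference = 30.428 − 21.675 = 8.753 pp.

+8.8 percentage points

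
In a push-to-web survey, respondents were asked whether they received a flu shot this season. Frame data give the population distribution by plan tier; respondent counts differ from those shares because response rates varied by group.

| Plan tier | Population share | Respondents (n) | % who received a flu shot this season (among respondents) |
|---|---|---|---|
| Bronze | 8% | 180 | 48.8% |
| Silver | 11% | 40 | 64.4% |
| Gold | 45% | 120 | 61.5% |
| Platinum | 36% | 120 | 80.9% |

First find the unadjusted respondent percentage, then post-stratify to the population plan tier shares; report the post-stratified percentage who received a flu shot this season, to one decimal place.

Without adjustment, the pooled respondent share is:
  (180/460)×48.8 + (40/460)×64.4 + (120/460)×61.5 + (120/460)×80.9 = 61.8435%
Reweighting by population plan tier shares:
  0.08×48.8 + 0.11×64.4 + 0.45×61.5 + 0.36×80.9 = 67.787%

67.8%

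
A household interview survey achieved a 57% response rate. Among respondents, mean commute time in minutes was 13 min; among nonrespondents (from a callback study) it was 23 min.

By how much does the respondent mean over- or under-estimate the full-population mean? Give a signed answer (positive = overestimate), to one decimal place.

-4.3

Nonresponse fraction = 1 − 0.57 = 0.43.
Bias = (nonresponse fraction) × (respondent mean − nonrespondent mean)
     = 0.43 × (13 − 23) = 0.43 × -10 = -4.3.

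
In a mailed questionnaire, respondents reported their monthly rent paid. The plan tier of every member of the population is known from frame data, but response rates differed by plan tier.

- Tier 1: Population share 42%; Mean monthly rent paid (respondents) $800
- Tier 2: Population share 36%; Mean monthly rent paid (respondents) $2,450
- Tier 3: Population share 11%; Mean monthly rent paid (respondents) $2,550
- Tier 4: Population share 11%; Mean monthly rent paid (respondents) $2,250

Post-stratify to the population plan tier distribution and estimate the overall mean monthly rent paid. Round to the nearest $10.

Post-stratification weights by population share, not respondent share:
  Tier 1: 0.42 × 800 = 336
  Tier 2: 0.36 × 2450 = 882
  Tier 3: 0.11 × 2550 = 280.5
  Tier 4: 0.11 × 2250 = 247.5
Post-stratified estimate = 1746 → $1,750.

$1,750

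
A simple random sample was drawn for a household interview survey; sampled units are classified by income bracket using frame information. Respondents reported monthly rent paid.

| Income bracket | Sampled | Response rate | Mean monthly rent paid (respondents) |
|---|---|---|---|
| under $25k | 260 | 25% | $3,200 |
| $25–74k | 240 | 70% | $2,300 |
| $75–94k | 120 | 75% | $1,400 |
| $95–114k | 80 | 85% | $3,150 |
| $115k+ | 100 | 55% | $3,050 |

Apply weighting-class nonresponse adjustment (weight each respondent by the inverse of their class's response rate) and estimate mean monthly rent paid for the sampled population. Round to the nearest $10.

$2,640

Inverse-response-rate weighting restores each class to its sampled count, so class totals weight by n_sampled:
  under $25k: 260 × 3200 = 832,000
  $25–74k: 240 × 2300 = 552,000
  $75–94k: 120 × 1400 = 168,000
  $95–114k: 80 × 3150 = 252,000
  $115k+: 100 × 3050 = 305,000
Adjusted estimate = 2,109,000 / 800 = 2636.25 → $2,640.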